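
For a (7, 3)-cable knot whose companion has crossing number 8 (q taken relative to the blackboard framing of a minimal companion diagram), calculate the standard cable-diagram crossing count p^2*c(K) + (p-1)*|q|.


Step 1: Each of the c(K) crossings of the companion diagram becomes p*p = p^2 crossings among the p parallel strands, and each of the |q| twists s_1 s_2 ... s_(p-1) adds (p-1) crossings.
  Crossings = p^2 * c(K) + (p-1)*|q|
Step 2: = 7^2 * 8 + (7-1)*3
Step 3: = 49*8 + 6*3
Step 4: = 392 + 18 = 410

410


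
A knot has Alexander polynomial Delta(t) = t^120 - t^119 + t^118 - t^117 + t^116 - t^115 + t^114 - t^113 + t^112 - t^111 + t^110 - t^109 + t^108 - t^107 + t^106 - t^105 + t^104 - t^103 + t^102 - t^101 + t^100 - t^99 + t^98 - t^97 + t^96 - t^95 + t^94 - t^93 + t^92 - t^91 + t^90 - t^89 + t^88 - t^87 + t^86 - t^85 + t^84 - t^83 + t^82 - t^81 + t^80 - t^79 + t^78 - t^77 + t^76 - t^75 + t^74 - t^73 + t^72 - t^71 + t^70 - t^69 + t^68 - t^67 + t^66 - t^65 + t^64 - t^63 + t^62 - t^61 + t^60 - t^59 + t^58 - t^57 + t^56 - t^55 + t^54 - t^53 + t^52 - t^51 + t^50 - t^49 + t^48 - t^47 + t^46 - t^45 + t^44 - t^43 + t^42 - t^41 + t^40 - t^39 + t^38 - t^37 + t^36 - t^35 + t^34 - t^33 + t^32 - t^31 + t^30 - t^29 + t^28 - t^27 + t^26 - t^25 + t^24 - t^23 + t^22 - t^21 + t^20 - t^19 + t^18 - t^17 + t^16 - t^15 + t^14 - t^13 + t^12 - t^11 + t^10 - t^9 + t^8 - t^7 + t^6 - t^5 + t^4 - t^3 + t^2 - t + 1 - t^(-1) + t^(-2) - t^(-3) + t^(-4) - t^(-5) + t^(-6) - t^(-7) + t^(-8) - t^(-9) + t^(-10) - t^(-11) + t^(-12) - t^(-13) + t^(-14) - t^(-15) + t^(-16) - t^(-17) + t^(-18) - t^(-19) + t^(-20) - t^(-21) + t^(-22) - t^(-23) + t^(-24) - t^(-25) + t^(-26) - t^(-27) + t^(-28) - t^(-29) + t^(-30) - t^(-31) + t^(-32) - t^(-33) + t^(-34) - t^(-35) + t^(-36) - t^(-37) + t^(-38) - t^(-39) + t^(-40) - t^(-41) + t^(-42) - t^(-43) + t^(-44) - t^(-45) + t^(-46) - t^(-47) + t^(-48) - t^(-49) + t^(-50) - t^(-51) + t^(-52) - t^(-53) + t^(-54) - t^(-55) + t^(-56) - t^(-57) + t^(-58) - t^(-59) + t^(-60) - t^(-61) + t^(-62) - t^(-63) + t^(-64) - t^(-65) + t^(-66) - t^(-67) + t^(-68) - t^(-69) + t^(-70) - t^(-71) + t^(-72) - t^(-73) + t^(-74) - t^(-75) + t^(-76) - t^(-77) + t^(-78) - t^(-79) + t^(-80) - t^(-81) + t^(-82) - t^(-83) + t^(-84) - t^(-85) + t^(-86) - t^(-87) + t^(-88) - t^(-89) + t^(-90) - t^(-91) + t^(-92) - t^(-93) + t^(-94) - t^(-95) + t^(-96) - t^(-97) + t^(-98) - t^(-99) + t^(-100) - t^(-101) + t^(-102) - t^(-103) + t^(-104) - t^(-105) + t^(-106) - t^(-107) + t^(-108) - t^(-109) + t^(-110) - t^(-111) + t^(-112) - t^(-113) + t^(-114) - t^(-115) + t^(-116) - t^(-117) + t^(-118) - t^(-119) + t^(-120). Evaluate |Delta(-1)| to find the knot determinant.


Step 1: The polynomial has 241 terms with alternating signs, exponents from 120 down to -120.
Step 2: Substitute t = -1. The i-th term has coefficient (-1)^i and exponent (m-i),
  so its value is (-1)^i * (-1)^(m-i) = (-1)^m = 1 for every i.
Step 3: All 241 terms equal 1, so Delta(-1) = 241 * (1) = 241
Step 4: |Delta(-1)| = 241

241


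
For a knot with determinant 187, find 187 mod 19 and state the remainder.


Step 1: A knot is p-colorable if and only if p divides its determinant.
Step 2: Compute 187 mod 19.
187 = 9 * 19 + 16
Step 3: 187 mod 19 = 16
Step 4: The knot is 19-colorable: no

16


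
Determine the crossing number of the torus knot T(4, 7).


For a torus knot T(p, q) with gcd(p,q)=1,
the crossing number is min(p*(q-1), q*(p-1)).
p*(q-1) = 4*6 = 24
q*(p-1) = 7*3 = 21
min(24, 21) = 21

21


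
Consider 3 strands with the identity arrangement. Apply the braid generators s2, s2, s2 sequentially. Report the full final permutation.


Starting with identity [1, 2, 3].
Apply generators in sequence:
  After s2: [1, 3, 2]
  After s2: [1, 2, 3]
  After s2: [1, 3, 2]
Final permutation: [1, 3, 2]

[1, 3, 2]


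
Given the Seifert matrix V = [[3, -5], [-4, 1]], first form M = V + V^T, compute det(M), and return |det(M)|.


Step 1: Form V + V^T where V = [[3, -5], [-4, 1]]
  V^T = [[3, -4], [-5, 1]]
  V + V^T = [[6, -9], [-9, 2]]
Step 2: det(V + V^T) = 6*2 - (-9)*(-9)
  = 12 - 81 = -69
Step 3: Knot determinant = |det(V + V^T)| = |-69| = 69

69


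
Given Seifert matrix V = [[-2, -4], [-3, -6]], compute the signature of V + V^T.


Step 1: V + V^T = [[-4, -7], [-7, -12]]
Step 2: trace = -16, det = -1
Step 3: Discriminant = (-16)^2 - 4*(-1) = 260
Step 4: Eigenvalues: 0.0622577, -16.0623
Step 5: Signature = (# positive eigenvalues) - (# negative eigenvalues) = 0

0


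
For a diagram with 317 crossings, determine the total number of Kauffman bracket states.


Each crossing contributes 2 choices (A-smoothing or B-smoothing).
Total states = 2^317 = 266998379490113760299377713271194014325338065294581596243380200977777465722580068752870260867072

266998379490113760299377713271194014325338065294581596243380200977777465722580068752870260867072


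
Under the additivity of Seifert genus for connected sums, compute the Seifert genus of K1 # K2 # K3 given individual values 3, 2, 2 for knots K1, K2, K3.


The Seifert genus is additive under connected sum.
Seifert genus(K1 # K2 # K3) = (3) + (2) + (2)
= 7

7


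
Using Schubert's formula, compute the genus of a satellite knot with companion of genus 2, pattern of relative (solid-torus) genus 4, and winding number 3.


Schubert: g(satellite) = g_rel(pattern) + |winding| * g(companion),
where g_rel(pattern) is the genus of the pattern relative to the solid torus.
= 4 + 3 * 2
= 4 + 6 = 10

10


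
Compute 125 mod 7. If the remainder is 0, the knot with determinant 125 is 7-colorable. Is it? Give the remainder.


Step 1: A knot is p-colorable if and only if p divides its determinant.
Step 2: Compute 125 mod 7.
125 = 17 * 7 + 6
Step 3: 125 mod 7 = 6
Step 4: The knot is 7-colorable: no

6


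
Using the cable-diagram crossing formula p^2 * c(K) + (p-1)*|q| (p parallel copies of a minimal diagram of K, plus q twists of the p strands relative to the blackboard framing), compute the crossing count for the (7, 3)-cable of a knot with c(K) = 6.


Step 1: Each of the c(K) crossings of the companion diagram becomes p*p = p^2 crossings among the p parallel strands, and each of the |q| twists s_1 s_2 ... s_(p-1) adds (p-1) crossings.
  Crossings = p^2 * c(K) + (p-1)*|q|
Step 2: = 7^2 * 6 + (7-1)*3
Step 3: = 49*6 + 6*3
Step 4: = 294 + 18 = 312

312


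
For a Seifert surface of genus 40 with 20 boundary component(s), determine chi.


chi = 2 - 2g - b
= 2 - 2*40 - 20
= 2 - 80 - 20 = -98

-98


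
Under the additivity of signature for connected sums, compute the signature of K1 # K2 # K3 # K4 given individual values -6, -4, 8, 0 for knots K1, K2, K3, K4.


The signature is additive under connected sum.
signature(K1 # K2 # K3 # K4) = (-6) + (-4) + (8) + (0)
= -2

-2


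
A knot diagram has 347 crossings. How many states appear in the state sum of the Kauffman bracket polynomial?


Each crossing contributes 2 choices (A-smoothing or B-smoothing).
Total states = 2^347 = 286687326998758938951352611912760867599570623646035140467198604923365359511060601008752319138765710819328

286687326998758938951352611912760867599570623646035140467198604923365359511060601008752319138765710819328


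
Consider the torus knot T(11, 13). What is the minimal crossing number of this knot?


For a torus knot T(p, q) with gcd(p,q)=1,
the crossing number is min(p*(q-1), q*(p-1)).
p*(q-1) = 11*12 = 132
q*(p-1) = 13*10 = 130
min(132, 130) = 130

130


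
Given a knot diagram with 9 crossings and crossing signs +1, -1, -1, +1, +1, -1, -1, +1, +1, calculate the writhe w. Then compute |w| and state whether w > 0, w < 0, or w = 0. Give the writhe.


Step 1: Count positive crossings (+1).
Positive crossings: 5
Step 2: Count negative crossings (-1).
Negative crossings: 4
Step 3: Writhe = (positive) - (negative)
w = 5 - 4 = 1
Step 4: |w| = 1, and w is positive

1


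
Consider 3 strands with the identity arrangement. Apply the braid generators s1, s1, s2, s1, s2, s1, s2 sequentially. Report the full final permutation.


Starting with identity [1, 2, 3].
Apply generators in sequence:
  After s1: [2, 1, 3]
  After s1: [1, 2, 3]
  After s2: [1, 3, 2]
  After s1: [3, 1, 2]
  After s2: [3, 2, 1]
  After s1: [2, 3, 1]
  After s2: [2, 1, 3]
Final permutation: [2, 1, 3]

[2, 1, 3]


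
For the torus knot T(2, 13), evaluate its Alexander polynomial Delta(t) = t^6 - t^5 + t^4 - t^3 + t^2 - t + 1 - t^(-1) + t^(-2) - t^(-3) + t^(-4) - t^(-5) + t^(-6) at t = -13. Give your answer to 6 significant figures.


Substituting t = -13 into Delta(t) = t^6 - t^5 + t^4 - t^3 + t^2 - t + 1 - t^(-1) + t^(-2) - t^(-3) + t^(-4) - t^(-5) + t^(-6):
Term values: (4826809) + (371293) + (28561) + (2197) + (169) + (13) + (1) + (0.0769231) + (0.00591716) + (0.000455166) + (3.50128e-05) + (2.69329e-06) + (2.07176e-07)
Sum = 5229043.083
Rounded to 6 significant figures: 5.22904e+06

5.22904e+06


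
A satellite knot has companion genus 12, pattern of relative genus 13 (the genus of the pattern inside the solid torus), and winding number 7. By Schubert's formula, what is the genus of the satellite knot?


Schubert: g(satellite) = g_rel(pattern) + |winding| * g(companion),
where g_rel(pattern) is the genus of the pattern relative to the solid torus.
= 13 + 7 * 12
= 13 + 84 = 97

97


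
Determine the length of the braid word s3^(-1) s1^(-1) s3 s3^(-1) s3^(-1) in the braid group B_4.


The word length counts the number of generators (including inverses).
Listing each generator: s3^(-1), s1^(-1), s3, s3^(-1), s3^(-1)
There are 5 generators in this braid word.

5


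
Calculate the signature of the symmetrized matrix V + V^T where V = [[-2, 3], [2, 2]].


Step 1: V + V^T = [[-4, 5], [5, 4]]
Step 2: trace = 0, det = -41
Step 3: Discriminant = 0^2 - 4*(-41) = 164
Step 4: Eigenvalues: 6.40312, -6.40312
Step 5: Signature = (# positive eigenvalues) - (# negative eigenvalues) = 0

0


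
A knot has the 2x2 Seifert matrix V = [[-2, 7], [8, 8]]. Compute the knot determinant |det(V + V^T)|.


Step 1: Form V + V^T where V = [[-2, 7], [8, 8]]
  V^T = [[-2, 8], [7, 8]]
  V + V^T = [[-4, 15], [15, 16]]
Step 2: det(V + V^T) = (-4)*16 - 15*15
  = -64 - 225 = -289
Step 3: Knot determinant = |det(V + V^T)| = |-289| = 289

289


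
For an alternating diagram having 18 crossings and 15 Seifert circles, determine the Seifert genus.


For alternating knots, g = (c - s + 1)/2.
= (18 - 15 + 1)/2
= 4/2 = 2

2


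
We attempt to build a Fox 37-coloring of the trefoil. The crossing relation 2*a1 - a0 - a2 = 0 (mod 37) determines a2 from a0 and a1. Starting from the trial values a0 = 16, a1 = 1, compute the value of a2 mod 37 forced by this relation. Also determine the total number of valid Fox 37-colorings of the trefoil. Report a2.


Step 1: Apply the given crossing relation 2*a1 - a0 - a2 = 0 (mod 37).
  a2 = 2*a1 - a0 mod 37
  a2 = 2*1 - 16 mod 37
  a2 = 2 - 16 mod 37
  a2 = -14 mod 37 = 23
Step 2: The trefoil has determinant 3.
  Number of Fox p-colorings (p prime) is p^2 if p = 3, else p.
  Since 37 does not divide 3, only trivial (constant) colorings exist.
  (So the trial a0 = 16, a1 = 1 with a0 != a1 does NOT extend to a valid coloring of the whole trefoil: the other two crossing relations require 3*(a1 - a0) = 0 (mod 37), which fails.)
  Total colorings = 37
Step 3: a2 = 23, total Fox 37-colorings = 37

23


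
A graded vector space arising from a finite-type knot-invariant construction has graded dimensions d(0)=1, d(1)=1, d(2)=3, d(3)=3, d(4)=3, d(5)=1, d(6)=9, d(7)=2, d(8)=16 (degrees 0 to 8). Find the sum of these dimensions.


Total dimension = d(0) + d(1) + ... + d(8)
= 1 + 1 + 3 + 3 + 3 + 1 + 9 + 2 + 16
= 39

39


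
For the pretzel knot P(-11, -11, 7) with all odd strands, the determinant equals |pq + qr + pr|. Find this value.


Step 1: Compute pq + qr + pr.
pq = (-11)*(-11) = 121
qr = (-11)*7 = -77
pr = (-11)*7 = -77
pq + qr + pr = 121 + (-77) + (-77) = -33
Step 2: Take absolute value.
det(P(-11,-11,7)) = |-33| = 33

33


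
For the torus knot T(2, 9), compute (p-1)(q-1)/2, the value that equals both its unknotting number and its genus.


For a torus knot T(p,q), both the unknotting number and genus equal (p-1)(q-1)/2.
= (2-1)(9-1)/2
= 1*8/2
= 8/2 = 4

4


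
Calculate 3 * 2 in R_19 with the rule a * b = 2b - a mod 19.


3 * 2 = 2*2 - 3 mod 19
= 4 - 3 mod 19
= 1 mod 19 = 1

1


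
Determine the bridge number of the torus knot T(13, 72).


The bridge number of T(p,q) is min(p,q).
min(13, 72) = 13

13


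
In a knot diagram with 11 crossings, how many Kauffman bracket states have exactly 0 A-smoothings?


We choose which 0 of 11 crossings get A-smoothings.
C(11, 0) = 11! / (0! * 11!)
= 1

1


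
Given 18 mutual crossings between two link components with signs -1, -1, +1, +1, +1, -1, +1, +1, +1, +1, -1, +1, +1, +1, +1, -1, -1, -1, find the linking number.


Step 1: Count positive crossings: 11
Step 2: Count negative crossings: 7
Step 3: Sum of signs = 11 - 7 = 4
Step 4: Linking number = sum/2 = 4/2 = 2

2


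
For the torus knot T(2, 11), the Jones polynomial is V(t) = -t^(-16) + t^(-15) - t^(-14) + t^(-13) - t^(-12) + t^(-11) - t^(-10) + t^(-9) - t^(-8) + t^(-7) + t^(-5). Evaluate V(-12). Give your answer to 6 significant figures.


Substituting t = -12 into V(t) = -t^(-16) + t^(-15) - t^(-14) + t^(-13) - t^(-12) + t^(-11) - t^(-10) + t^(-9) - t^(-8) + t^(-7) + t^(-5):
  (-)t^(-16) = -5.40879e-18
  (+)t^(-15) = -6.49055e-17
  (-)t^(-14) = -7.78866e-16
  (+)t^(-13) = -9.34639e-15
  (-)t^(-12) = -1.12157e-13
  (+)t^(-11) = -1.34588e-12
  (-)t^(-10) = -1.61506e-11
  (+)t^(-9) = -1.93807e-10
  (-)t^(-8) = -2.32568e-09
  (+)t^(-7) = -2.79082e-08
  (+)t^(-5) = -4.01878e-06
Sum = (-5.40879e-18) + (-6.49055e-17) + (-7.78866e-16) + (-9.34639e-15) + (-1.12157e-13) + (-1.34588e-12) + (-1.61506e-11) + (-1.93807e-10) + (-2.32568e-09) + (-2.79082e-08) + (-4.01878e-06)
= -4.049220991e-06
Rounded to 6 significant figures: -4.04922e-06

-4.04922e-06


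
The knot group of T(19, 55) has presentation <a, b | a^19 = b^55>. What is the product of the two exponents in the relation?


The relation is a^19 = b^55.
Product of exponents = 19 * 55
= 1045

1045


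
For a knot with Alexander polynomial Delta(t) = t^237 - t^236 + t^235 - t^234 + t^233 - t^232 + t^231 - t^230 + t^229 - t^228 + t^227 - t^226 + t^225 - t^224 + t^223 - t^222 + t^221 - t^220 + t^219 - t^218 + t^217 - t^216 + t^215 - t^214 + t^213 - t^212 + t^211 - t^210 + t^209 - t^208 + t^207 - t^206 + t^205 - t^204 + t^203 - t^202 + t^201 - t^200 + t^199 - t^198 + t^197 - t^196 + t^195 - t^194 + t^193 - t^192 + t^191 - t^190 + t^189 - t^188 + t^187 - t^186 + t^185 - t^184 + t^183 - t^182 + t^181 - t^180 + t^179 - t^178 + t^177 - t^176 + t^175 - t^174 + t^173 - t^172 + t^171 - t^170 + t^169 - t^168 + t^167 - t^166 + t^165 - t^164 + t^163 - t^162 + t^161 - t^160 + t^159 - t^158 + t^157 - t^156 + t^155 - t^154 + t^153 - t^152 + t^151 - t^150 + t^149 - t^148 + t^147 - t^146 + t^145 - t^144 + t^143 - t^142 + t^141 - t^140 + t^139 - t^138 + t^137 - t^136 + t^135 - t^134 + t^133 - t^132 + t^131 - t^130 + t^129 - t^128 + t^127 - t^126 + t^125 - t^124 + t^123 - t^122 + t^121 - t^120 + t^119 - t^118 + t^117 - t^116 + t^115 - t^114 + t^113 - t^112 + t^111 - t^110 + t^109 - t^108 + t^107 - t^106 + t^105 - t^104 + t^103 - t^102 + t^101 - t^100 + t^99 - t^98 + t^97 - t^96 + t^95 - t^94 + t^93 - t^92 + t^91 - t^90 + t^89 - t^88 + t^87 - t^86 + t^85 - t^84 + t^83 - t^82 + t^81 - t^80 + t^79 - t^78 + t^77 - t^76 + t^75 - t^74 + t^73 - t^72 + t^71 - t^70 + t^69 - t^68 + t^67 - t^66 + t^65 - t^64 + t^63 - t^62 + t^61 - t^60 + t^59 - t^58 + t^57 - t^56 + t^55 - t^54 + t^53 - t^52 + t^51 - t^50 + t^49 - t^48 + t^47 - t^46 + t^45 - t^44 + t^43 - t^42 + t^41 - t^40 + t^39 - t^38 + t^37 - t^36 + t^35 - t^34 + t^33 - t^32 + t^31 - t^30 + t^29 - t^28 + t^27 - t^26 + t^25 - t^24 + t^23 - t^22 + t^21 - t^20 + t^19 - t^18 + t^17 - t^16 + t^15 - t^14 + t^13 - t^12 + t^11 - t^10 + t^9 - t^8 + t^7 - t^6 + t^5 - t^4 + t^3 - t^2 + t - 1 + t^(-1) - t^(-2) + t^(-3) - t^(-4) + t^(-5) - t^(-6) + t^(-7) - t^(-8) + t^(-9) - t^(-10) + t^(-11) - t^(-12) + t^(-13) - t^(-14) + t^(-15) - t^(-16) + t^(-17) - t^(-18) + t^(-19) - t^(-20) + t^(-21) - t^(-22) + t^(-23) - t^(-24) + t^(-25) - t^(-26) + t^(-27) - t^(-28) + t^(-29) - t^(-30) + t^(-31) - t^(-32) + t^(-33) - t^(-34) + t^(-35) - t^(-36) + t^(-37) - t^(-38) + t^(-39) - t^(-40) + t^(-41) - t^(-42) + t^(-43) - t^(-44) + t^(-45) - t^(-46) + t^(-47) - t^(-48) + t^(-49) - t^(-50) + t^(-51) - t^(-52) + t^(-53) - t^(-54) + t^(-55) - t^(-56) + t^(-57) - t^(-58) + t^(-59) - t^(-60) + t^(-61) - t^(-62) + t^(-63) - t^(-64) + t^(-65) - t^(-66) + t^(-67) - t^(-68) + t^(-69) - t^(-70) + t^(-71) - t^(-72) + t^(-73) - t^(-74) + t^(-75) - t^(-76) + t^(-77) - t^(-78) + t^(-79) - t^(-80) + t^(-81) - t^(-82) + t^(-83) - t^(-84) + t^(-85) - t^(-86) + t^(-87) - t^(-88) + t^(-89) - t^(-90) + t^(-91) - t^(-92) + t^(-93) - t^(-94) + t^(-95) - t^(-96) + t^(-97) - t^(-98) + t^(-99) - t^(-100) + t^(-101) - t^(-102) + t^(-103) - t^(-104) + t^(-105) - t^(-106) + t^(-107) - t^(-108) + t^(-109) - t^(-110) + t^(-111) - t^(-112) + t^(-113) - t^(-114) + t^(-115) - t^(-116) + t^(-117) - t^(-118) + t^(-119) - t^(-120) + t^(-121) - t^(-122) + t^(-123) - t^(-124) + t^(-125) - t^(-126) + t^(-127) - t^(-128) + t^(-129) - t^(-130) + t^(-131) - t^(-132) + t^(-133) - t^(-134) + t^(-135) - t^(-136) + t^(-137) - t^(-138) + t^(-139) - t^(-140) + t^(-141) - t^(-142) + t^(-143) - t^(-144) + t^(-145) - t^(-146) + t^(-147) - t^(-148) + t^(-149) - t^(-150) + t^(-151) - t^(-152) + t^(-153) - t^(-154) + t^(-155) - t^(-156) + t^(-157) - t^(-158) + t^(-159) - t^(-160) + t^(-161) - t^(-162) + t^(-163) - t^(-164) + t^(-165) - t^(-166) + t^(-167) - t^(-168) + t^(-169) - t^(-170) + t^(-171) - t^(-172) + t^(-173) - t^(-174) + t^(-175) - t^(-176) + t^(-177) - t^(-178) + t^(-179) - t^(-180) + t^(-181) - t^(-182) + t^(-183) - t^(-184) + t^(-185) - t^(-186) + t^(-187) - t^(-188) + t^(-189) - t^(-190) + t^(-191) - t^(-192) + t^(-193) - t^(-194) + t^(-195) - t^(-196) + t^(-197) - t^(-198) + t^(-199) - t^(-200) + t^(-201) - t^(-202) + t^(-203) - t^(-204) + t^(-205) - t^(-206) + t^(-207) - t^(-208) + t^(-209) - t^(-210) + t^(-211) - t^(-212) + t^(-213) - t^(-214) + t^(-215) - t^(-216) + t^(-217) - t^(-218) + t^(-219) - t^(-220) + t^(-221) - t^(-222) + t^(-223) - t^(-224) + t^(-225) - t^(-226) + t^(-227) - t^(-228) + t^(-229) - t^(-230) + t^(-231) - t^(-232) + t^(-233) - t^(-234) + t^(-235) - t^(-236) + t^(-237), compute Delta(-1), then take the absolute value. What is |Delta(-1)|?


Step 1: The polynomial has 475 terms with alternating signs, exponents from 237 down to -237.
Step 2: Substitute t = -1. The i-th term has coefficient (-1)^i and exponent (m-i),
  so its value is (-1)^i * (-1)^(m-i) = (-1)^m = -1 for every i.
Step 3: All 475 terms equal -1, so Delta(-1) = 475 * (-1) = -475
Step 4: |Delta(-1)| = 475

475


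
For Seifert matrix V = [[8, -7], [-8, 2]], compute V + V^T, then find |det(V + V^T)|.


Step 1: Form V + V^T where V = [[8, -7], [-8, 2]]
  V^T = [[8, -8], [-7, 2]]
  V + V^T = [[16, -15], [-15, 4]]
Step 2: det(V + V^T) = 16*4 - (-15)*(-15)
  = 64 - 225 = -161
Step 3: Knot determinant = |det(V + V^T)| = |-161| = 161

161


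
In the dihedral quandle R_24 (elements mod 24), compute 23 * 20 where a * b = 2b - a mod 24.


23 * 20 = 2*20 - 23 mod 24
= 40 - 23 mod 24
= 17 mod 24 = 17

17


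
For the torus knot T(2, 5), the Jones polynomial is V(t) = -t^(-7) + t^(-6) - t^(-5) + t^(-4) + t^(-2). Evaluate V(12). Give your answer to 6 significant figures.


Substituting t = 12 into V(t) = -t^(-7) + t^(-6) - t^(-5) + t^(-4) + t^(-2):
  (-)t^(-7) = -2.79082e-08
  (+)t^(-6) = 3.34898e-07
  (-)t^(-5) = -4.01878e-06
  (+)t^(-4) = 4.82253e-05
  (+)t^(-2) = 0.00694444
Sum = (-2.79082e-08) + (3.34898e-07) + (-4.01878e-06) + (4.82253e-05) + (0.00694444)
= 0.006988957967
Rounded to 6 significant figures: 0.00698896

0.00698896


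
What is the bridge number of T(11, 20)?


The bridge number of T(p,q) is min(p,q).
min(11, 20) = 11

11


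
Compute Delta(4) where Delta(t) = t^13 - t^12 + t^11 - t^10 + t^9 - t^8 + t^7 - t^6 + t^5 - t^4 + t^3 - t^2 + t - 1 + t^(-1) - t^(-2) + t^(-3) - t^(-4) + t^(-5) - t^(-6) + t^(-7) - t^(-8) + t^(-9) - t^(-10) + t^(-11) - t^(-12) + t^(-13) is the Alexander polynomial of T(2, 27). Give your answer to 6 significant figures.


Substituting t = 4 into Delta(t) = t^13 - t^12 + t^11 - t^10 + t^9 - t^8 + t^7 - t^6 + t^5 - t^4 + t^3 - t^2 + t - 1 + t^(-1) - t^(-2) + t^(-3) - t^(-4) + t^(-5) - t^(-6) + t^(-7) - t^(-8) + t^(-9) - t^(-10) + t^(-11) - t^(-12) + t^(-13):
Term values: (67108864) + (-16777216) + (4194304) + (-1048576) + (262144) + (-65536) + (16384) + (-4096) + (1024) + (-256) + (64) + (-16) + (4) + (-1) + (0.25) + (-0.0625) + (0.015625) + (-0.00390625) + (0.000976562) + (-0.000244141) + (6.10352e-05) + (-1.52588e-05) + (3.8147e-06) + (-9.53674e-07) + (2.38419e-07) + (-5.96046e-08) + (1.49012e-08)
Sum = 53687091.2
Rounded to 6 significant figures: 5.36871e+07

5.36871e+07


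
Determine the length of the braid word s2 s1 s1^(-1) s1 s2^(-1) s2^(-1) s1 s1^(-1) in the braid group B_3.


The word length counts the number of generators (including inverses).
Listing each generator: s2, s1, s1^(-1), s1, s2^(-1), s2^(-1), s1, s1^(-1)
There are 8 generators in this braid word.

8


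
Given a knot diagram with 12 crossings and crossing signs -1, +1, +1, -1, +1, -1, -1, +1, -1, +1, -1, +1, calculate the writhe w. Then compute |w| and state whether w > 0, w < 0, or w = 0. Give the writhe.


Step 1: Count positive crossings (+1).
Positive crossings: 6
Step 2: Count negative crossings (-1).
Negative crossings: 6
Step 3: Writhe = (positive) - (negative)
w = 6 - 6 = 0
Step 4: |w| = 0, and w is zero

0


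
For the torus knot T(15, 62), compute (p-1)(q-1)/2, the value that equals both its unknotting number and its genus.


For a torus knot T(p,q), both the unknotting number and genus equal (p-1)(q-1)/2.
= (15-1)(62-1)/2
= 14*61/2
= 854/2 = 427

427


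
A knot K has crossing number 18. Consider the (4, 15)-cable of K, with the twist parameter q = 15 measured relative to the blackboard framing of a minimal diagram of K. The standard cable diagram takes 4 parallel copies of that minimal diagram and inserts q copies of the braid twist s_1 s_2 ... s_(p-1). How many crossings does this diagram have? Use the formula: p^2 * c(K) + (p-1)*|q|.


Step 1: Each of the c(K) crossings of the companion diagram becomes p*p = p^2 crossings among the p parallel strands, and each of the |q| twists s_1 s_2 ... s_(p-1) adds (p-1) crossings.
  Crossings = p^2 * c(K) + (p-1)*|q|
Step 2: = 4^2 * 18 + (4-1)*15
Step 3: = 16*18 + 3*15
Step 4: = 288 + 45 = 333

333


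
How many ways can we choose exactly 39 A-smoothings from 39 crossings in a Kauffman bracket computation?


We choose which 39 of 39 crossings get A-smoothings.
C(39, 39) = 39! / (39! * 0!)
= 1

1


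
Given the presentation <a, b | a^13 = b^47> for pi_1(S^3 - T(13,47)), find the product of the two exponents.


The relation is a^13 = b^47.
Product of exponents = 13 * 47
= 611

611


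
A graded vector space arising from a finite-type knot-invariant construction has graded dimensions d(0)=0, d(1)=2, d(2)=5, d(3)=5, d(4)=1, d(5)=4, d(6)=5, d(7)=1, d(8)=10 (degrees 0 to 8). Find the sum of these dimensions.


Total dimension = d(0) + d(1) + ... + d(8)
= 0 + 2 + 5 + 5 + 1 + 4 + 5 + 1 + 10
= 33

33


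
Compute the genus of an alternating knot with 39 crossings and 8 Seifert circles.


For alternating knots, g = (c - s + 1)/2.
= (39 - 8 + 1)/2
= 32/2 = 16

16


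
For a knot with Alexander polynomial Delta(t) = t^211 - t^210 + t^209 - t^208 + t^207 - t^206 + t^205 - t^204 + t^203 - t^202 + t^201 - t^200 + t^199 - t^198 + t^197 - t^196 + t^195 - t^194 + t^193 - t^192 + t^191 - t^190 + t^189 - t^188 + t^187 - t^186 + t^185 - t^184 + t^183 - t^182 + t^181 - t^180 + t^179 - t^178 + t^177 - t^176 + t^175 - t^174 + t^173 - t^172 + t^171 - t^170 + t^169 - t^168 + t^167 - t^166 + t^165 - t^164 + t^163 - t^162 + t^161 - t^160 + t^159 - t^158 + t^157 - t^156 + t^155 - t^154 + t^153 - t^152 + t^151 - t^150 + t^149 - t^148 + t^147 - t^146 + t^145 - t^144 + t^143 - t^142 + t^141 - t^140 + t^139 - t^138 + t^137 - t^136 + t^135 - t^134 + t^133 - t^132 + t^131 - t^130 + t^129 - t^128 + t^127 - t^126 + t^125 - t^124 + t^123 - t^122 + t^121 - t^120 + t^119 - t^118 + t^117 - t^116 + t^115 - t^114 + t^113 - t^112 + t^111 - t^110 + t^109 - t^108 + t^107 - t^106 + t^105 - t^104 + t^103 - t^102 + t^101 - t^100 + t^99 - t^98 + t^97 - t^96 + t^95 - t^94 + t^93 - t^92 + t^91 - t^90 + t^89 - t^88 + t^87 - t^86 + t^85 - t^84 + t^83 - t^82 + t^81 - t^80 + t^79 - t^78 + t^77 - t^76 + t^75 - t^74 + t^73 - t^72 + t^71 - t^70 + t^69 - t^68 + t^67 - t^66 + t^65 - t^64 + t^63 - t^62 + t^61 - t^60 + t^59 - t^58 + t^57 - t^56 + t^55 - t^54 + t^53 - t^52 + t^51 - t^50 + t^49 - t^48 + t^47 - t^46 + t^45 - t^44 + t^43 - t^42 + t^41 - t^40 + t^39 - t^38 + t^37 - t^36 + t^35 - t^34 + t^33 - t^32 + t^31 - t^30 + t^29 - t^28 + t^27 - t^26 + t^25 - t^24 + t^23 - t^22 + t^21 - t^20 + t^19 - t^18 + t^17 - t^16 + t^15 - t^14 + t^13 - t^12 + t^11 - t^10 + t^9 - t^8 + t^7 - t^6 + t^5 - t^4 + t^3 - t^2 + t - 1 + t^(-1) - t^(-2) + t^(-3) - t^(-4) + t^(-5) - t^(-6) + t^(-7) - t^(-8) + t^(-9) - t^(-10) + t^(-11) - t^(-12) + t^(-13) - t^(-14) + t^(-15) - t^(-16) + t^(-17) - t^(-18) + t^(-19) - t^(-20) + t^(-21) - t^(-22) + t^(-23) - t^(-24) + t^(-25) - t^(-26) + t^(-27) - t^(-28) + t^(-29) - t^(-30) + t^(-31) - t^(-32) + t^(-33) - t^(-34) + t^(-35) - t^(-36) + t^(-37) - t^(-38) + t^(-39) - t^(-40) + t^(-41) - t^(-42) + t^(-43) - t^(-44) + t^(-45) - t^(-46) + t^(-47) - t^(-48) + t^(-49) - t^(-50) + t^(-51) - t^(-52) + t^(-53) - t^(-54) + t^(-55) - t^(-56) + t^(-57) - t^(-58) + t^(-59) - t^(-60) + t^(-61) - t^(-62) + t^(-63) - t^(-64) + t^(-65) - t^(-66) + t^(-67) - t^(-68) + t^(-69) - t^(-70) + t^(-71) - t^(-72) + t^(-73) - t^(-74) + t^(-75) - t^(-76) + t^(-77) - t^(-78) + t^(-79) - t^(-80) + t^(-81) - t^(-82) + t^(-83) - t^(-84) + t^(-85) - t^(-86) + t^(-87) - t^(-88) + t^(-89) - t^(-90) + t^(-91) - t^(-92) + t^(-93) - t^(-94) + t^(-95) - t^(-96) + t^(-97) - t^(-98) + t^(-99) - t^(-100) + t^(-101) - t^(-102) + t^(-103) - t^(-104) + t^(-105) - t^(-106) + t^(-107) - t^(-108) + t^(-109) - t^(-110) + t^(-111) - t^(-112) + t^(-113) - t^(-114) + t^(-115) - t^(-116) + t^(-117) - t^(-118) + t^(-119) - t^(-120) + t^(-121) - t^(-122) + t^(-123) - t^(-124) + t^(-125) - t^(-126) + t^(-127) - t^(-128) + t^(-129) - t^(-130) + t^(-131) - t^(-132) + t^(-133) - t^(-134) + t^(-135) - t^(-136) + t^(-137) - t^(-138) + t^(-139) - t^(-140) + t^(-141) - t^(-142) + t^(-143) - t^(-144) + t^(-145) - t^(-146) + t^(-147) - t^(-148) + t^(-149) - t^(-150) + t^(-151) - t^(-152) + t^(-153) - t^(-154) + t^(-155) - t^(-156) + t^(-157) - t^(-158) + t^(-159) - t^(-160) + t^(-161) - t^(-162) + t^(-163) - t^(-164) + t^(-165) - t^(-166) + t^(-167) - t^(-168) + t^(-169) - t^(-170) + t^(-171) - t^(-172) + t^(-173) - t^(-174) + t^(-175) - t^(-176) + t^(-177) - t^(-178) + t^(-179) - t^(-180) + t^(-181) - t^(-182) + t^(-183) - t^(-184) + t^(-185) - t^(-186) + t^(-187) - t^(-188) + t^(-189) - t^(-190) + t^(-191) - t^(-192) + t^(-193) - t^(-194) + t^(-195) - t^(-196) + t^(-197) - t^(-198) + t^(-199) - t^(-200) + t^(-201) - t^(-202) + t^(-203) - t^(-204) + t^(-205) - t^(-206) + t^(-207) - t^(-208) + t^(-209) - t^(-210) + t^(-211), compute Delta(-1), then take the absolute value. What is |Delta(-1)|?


Step 1: The polynomial has 423 terms with alternating signs, exponents from 211 down to -211.
Step 2: Substitute t = -1. The i-th term has coefficient (-1)^i and exponent (m-i),
  so its value is (-1)^i * (-1)^(m-i) = (-1)^m = -1 for every i.
Step 3: All 423 terms equal -1, so Delta(-1) = 423 * (-1) = -423
Step 4: |Delta(-1)| = 423

423


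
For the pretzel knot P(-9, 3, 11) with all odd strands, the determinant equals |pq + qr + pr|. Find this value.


Step 1: Compute pq + qr + pr.
pq = (-9)*3 = -27
qr = 3*11 = 33
pr = (-9)*11 = -99
pq + qr + pr = -27 + 33 + (-99) = -93
Step 2: Take absolute value.
det(P(-9,3,11)) = |-93| = 93

93


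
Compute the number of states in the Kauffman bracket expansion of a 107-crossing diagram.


Each crossing contributes 2 choices (A-smoothing or B-smoothing).
Total states = 2^107 = 162259276829213363391578010288128

162259276829213363391578010288128


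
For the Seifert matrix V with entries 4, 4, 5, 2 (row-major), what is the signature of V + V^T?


Step 1: V + V^T = [[8, 9], [9, 4]]
Step 2: trace = 12, det = -49
Step 3: Discriminant = 12^2 - 4*(-49) = 340
Step 4: Eigenvalues: 15.2195, -3.21954
Step 5: Signature = (# positive eigenvalues) - (# negative eigenvalues) = 0

0


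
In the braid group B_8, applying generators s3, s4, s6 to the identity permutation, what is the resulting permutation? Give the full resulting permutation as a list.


Starting with identity [1, 2, 3, 4, 5, 6, 7, 8].
Apply generators in sequence:
  After s3: [1, 2, 4, 3, 5, 6, 7, 8]
  After s4: [1, 2, 4, 5, 3, 6, 7, 8]
  After s6: [1, 2, 4, 5, 3, 7, 6, 8]
Final permutation: [1, 2, 4, 5, 3, 7, 6, 8]

[1, 2, 4, 5, 3, 7, 6, 8]


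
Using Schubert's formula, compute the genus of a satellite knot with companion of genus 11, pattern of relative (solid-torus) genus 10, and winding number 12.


Schubert: g(satellite) = g_rel(pattern) + |winding| * g(companion),
where g_rel(pattern) is the genus of the pattern relative to the solid torus.
= 10 + 12 * 11
= 10 + 132 = 142

142


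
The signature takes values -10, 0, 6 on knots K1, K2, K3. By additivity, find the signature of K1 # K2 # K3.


The signature is additive under connected sum.
signature(K1 # K2 # K3) = (-10) + (0) + (6)
= -4

-4


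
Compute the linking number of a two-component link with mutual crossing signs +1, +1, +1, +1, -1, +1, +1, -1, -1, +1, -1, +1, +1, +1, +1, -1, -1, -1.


Step 1: Count positive crossings: 11
Step 2: Count negative crossings: 7
Step 3: Sum of signs = 11 - 7 = 4
Step 4: Linking number = sum/2 = 4/2 = 2

2


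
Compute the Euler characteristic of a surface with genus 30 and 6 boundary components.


chi = 2 - 2g - b
= 2 - 2*30 - 6
= 2 - 60 - 6 = -64

-64


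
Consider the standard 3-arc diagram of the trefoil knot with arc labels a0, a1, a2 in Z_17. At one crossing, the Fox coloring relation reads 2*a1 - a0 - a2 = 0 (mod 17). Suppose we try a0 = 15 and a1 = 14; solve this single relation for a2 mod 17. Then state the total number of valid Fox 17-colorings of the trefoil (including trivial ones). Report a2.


Step 1: Apply the given crossing relation 2*a1 - a0 - a2 = 0 (mod 17).
  a2 = 2*a1 - a0 mod 17
  a2 = 2*14 - 15 mod 17
  a2 = 28 - 15 mod 17
  a2 = 13 mod 17 = 13
Step 2: The trefoil has determinant 3.
  Number of Fox p-colorings (p prime) is p^2 if p = 3, else p.
  Since 17 does not divide 3, only trivial (constant) colorings exist.
  (So the trial a0 = 15, a1 = 14 with a0 != a1 does NOT extend to a valid coloring of the whole trefoil: the other two crossing relations require 3*(a1 - a0) = 0 (mod 17), which fails.)
  Total colorings = 17
Step 3: a2 = 13, total Fox 17-colorings = 17

13


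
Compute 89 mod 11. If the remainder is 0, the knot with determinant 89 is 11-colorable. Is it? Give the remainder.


Step 1: A knot is p-colorable if and only if p divides its determinant.
Step 2: Compute 89 mod 11.
89 = 8 * 11 + 1
Step 3: 89 mod 11 = 1
Step 4: The knot is 11-colorable: no

1


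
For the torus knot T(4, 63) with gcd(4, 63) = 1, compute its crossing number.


For a torus knot T(p, q) with gcd(p,q)=1,
the crossing number is min(p*(q-1), q*(p-1)).
p*(q-1) = 4*62 = 248
q*(p-1) = 63*3 = 189
min(248, 189) = 189

189


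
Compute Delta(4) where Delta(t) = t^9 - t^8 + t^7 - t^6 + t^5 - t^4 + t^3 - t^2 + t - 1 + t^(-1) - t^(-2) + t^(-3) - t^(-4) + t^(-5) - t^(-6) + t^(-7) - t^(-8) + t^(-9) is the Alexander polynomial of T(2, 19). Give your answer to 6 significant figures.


Substituting t = 4 into Delta(t) = t^9 - t^8 + t^7 - t^6 + t^5 - t^4 + t^3 - t^2 + t - 1 + t^(-1) - t^(-2) + t^(-3) - t^(-4) + t^(-5) - t^(-6) + t^(-7) - t^(-8) + t^(-9):
Term values: (262144) + (-65536) + (16384) + (-4096) + (1024) + (-256) + (64) + (-16) + (4) + (-1) + (0.25) + (-0.0625) + (0.015625) + (-0.00390625) + (0.000976562) + (-0.000244141) + (6.10352e-05) + (-1.52588e-05) + (3.8147e-06)
Sum = 209715.2
Rounded to 6 significant figures: 209715

209715


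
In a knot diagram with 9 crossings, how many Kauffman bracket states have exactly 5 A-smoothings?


We choose which 5 of 9 crossings get A-smoothings.
C(9, 5) = 9! / (5! * 4!)
= 126

126


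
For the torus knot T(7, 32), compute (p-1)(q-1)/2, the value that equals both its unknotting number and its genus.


For a torus knot T(p,q), both the unknotting number and genus equal (p-1)(q-1)/2.
= (7-1)(32-1)/2
= 6*31/2
= 186/2 = 93

93


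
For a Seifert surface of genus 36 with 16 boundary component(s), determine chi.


chi = 2 - 2g - b
= 2 - 2*36 - 16
= 2 - 72 - 16 = -86

-86


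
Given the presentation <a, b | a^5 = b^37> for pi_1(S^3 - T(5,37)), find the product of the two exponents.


The relation is a^5 = b^37.
Product of exponents = 5 * 37
= 185

185


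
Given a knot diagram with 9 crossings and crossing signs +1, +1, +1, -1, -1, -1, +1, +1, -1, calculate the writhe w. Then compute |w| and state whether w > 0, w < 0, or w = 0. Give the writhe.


Step 1: Count positive crossings (+1).
Positive crossings: 5
Step 2: Count negative crossings (-1).
Negative crossings: 4
Step 3: Writhe = (positive) - (negative)
w = 5 - 4 = 1
Step 4: |w| = 1, and w is positive

1


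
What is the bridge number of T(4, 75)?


The bridge number of T(p,q) is min(p,q).
min(4, 75) = 4

4


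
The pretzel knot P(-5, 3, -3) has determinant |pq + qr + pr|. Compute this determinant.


Step 1: Compute pq + qr + pr.
pq = (-5)*3 = -15
qr = 3*(-3) = -9
pr = (-5)*(-3) = 15
pq + qr + pr = -15 + (-9) + 15 = -9
Step 2: Take absolute value.
det(P(-5,3,-3)) = |-9| = 9

9


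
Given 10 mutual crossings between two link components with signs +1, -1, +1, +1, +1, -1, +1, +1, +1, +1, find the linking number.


Step 1: Count positive crossings: 8
Step 2: Count negative crossings: 2
Step 3: Sum of signs = 8 - 2 = 6
Step 4: Linking number = sum/2 = 6/2 = 3

3


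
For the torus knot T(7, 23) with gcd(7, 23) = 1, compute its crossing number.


For a torus knot T(p, q) with gcd(p,q)=1,
the crossing number is min(p*(q-1), q*(p-1)).
p*(q-1) = 7*22 = 154
q*(p-1) = 23*6 = 138
min(154, 138) = 138

138


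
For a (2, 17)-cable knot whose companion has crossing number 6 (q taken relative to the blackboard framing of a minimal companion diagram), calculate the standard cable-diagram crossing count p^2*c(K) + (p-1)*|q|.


Step 1: Each of the c(K) crossings of the companion diagram becomes p*p = p^2 crossings among the p parallel strands, and each of the |q| twists s_1 s_2 ... s_(p-1) adds (p-1) crossings.
  Crossings = p^2 * c(K) + (p-1)*|q|
Step 2: = 2^2 * 6 + (2-1)*17
Step 3: = 4*6 + 1*17
Step 4: = 24 + 17 = 41

41


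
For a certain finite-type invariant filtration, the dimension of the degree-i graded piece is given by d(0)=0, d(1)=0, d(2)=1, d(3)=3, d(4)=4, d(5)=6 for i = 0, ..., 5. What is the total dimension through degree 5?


Total dimension = d(0) + d(1) + ... + d(5)
= 0 + 0 + 1 + 3 + 4 + 6
= 14

14


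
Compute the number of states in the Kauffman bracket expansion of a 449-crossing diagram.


Each crossing contributes 2 choices (A-smoothing or B-smoothing).
Total states = 2^449 = 1453677448591213781098647615776009068707282721374636120562980398361278576226795846652382101427527131121525043212532355867069203257229312

1453677448591213781098647615776009068707282721374636120562980398361278576226795846652382101427527131121525043212532355867069203257229312


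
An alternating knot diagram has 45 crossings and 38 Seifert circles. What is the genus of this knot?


For alternating knots, g = (c - s + 1)/2.
= (45 - 38 + 1)/2
= 8/2 = 4

4


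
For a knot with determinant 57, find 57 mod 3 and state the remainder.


Step 1: A knot is p-colorable if and only if p divides its determinant.
Step 2: Compute 57 mod 3.
57 = 19 * 3 + 0
Step 3: 57 mod 3 = 0
Step 4: The knot is 3-colorable: yes

0


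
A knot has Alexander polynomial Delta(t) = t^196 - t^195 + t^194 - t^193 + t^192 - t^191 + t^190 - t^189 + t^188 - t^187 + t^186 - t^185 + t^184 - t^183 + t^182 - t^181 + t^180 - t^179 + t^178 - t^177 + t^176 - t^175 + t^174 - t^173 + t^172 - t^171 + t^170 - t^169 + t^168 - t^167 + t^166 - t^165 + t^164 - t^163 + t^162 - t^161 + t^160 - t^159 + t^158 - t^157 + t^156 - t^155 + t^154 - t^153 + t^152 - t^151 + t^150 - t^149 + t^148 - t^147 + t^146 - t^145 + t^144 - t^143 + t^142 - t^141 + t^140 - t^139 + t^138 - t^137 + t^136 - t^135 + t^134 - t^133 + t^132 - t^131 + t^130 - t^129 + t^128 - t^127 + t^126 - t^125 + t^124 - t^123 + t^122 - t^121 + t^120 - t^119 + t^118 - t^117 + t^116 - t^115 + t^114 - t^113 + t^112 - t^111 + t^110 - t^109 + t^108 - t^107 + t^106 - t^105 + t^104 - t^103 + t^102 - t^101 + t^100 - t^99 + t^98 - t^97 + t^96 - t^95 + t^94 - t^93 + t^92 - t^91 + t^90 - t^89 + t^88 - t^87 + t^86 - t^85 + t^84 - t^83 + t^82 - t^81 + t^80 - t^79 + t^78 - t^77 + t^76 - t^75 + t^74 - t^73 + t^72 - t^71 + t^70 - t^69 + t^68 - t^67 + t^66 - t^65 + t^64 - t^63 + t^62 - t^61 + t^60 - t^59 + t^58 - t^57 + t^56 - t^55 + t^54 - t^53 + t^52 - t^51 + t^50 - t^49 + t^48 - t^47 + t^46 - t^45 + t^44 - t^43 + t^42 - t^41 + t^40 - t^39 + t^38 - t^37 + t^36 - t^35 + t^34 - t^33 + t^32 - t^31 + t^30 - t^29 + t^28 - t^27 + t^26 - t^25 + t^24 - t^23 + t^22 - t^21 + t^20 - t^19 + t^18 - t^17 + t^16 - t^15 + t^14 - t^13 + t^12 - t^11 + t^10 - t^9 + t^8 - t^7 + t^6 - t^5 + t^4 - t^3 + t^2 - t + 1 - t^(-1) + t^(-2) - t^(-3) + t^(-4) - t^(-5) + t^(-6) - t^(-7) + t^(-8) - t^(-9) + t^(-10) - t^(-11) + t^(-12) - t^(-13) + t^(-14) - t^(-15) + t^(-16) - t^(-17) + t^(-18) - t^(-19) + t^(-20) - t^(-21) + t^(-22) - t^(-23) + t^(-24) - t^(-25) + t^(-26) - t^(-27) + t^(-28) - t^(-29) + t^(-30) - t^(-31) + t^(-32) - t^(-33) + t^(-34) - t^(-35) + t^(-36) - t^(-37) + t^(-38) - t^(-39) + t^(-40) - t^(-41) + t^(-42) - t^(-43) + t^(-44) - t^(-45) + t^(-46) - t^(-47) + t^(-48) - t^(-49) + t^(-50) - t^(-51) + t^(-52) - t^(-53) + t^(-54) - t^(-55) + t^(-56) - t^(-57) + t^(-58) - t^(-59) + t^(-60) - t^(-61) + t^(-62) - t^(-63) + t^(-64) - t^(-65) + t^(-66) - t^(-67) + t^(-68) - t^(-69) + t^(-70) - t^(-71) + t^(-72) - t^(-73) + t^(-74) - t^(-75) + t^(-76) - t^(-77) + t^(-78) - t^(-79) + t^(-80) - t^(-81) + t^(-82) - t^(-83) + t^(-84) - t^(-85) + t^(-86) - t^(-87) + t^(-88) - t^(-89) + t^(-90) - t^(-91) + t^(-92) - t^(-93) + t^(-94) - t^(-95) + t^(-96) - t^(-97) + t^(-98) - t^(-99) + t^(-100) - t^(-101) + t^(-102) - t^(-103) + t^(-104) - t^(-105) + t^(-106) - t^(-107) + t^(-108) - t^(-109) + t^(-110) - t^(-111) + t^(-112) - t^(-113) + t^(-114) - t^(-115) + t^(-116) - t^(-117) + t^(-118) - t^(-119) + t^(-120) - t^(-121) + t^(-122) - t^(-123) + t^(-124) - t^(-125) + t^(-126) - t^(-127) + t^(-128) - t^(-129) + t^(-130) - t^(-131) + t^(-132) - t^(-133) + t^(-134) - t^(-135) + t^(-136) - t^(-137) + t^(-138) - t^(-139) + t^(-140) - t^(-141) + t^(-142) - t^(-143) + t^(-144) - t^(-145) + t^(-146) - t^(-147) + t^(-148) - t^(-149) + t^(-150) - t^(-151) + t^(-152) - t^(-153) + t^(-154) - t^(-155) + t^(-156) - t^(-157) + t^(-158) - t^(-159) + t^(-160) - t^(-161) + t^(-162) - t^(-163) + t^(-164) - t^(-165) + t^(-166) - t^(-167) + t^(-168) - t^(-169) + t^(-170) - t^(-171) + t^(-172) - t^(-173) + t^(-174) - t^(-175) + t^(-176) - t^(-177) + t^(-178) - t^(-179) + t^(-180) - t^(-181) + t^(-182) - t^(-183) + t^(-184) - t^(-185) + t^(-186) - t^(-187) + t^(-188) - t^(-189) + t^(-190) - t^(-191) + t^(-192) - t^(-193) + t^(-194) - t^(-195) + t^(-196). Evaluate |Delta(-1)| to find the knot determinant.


Step 1: The polynomial has 393 terms with alternating signs, exponents from 196 down to -196.
Step 2: Substitute t = -1. The i-th term has coefficient (-1)^i and exponent (m-i),
  so its value is (-1)^i * (-1)^(m-i) = (-1)^m = 1 for every i.
Step 3: All 393 terms equal 1, so Delta(-1) = 393 * (1) = 393
Step 4: |Delta(-1)| = 393

393
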